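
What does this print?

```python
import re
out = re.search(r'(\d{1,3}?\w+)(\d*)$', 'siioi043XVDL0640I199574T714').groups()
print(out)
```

('043XVDL0640I199574T714', '')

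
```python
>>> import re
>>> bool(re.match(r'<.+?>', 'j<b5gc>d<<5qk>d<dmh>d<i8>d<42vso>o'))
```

False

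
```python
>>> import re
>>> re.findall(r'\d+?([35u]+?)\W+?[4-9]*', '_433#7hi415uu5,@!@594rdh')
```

['33', '5uu5']

The `?` after the quantifier makes it lazy — it takes as little as possible before letting the rest of the pattern try.
Because there's exactly one group, `findall` drops the full match and keeps group 1 from each hit.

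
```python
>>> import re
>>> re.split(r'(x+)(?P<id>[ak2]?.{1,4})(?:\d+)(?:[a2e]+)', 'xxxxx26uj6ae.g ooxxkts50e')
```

['', 'xxxxx', '26uj', '.g oo', 'xx', 'kts5', '']

The pattern matches one or more of a literal 'x' (captured); then optionally one of [ak2], then 1 to 4 of any character (captured as 'id'); then one or more of a digit (non-capturing group); then one or more of one of [a2e] (non-capturing group).
Matches to split on: at [0:12] → 'xxxxx26uj6ae'; at [17:25] → 'xxkts50e'.
Because the pattern has a capturing group, `split` also inserts each captured text between the pieces.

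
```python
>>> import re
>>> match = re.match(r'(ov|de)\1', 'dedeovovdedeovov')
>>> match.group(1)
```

`\1` has to match the exact text group 1 already captured.
`re.match` only tries the pattern at the start of the string.
The match spans [0:4] → 'dede'.
Captured: group 1 = 'de'.

'de'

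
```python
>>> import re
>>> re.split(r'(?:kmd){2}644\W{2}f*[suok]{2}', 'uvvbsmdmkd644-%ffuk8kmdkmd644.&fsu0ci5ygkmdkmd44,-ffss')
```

Pattern: the literal 'kmd' repeated 2 times, then the literal '644'; then exactly 2 of a non-word character; then zero or more of the literal 'f', then exactly 2 of one of [suok].
Each match becomes a cut point; 2 segments remain.

['uvvbsmdmkd644-%ffuk8', '0ci5ygkmdkmd44,-ffss']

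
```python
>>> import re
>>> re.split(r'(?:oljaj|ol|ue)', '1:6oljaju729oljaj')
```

Alternation isn't longest-match — the leftmost alternative that fits at this position is chosen.
Matches to split on: at [3:8] → 'oljaj'; at [12:17] → 'oljaj'.
The string is cut at each match, leaving 3 pieces.

['1:6', 'u729', '']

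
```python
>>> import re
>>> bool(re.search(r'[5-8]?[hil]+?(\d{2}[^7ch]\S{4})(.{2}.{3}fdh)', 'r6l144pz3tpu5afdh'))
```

False

Pattern: optionally a character in [5-8], then one or more of one of [hil] (lazy); then exactly 2 of a digit, then any character except [7ch], then exactly 4 of a non-whitespace character (captured); then exactly 2 of any character, then exactly 3 of any character, then the literal 'fdh' (captured).
`search` walks the string left to right and returns the first match it finds.
Here no position works, so the call returns None, and `bool(None)` is False.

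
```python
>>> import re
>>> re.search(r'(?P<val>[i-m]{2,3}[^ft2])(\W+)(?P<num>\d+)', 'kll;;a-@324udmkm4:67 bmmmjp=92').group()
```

'mkm4:67'

The pattern matches 2 to 3 of a character in [i-m], then any character except [ft2] (captured as 'val'); then one or more of a non-word character (captured); then one or more of a digit (captured as 'num').
The match spans [13:20] → 'mkm4:67'.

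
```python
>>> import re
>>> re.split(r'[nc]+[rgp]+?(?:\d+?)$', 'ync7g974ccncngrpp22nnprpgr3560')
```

The pattern matches one or more of one of [nc]; then one or more of one of [rgp] (lazy); then one or more of a digit (lazy) (non-capturing group); then anchored at the end.
Matches to split on: at [19:30] → 'nnprpgr3560'.
The string is cut at each match, leaving 2 pieces.

['ync7g974ccncngrpp22', '']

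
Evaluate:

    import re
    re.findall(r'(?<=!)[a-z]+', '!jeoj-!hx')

['jeoj', 'hx']

The lookaround is zero-width — it requires the adjacent text to match without consuming it, so the asserted text isn't part of the match.
Walking the string: at [1:5] → 'jeoj'; at [7:9] → 'hx'.
With no groups in the pattern, `findall` gives back each whole match — 2 here.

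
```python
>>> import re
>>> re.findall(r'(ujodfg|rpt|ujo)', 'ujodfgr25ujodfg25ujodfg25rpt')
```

['ujodfg', 'ujodfg', 'ujodfg', 'rpt']

Branches in `(...|...)` are attempted left-to-right; the first branch that allows the whole pattern to succeed is taken.
Because there's exactly one group, `findall` drops the full match and keeps group 1 from each hit.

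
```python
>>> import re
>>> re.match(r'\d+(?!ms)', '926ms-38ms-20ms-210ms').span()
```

`re.match` only tries the pattern at the start of the string.
The match spans [0:2] → '92'.

(0, 2)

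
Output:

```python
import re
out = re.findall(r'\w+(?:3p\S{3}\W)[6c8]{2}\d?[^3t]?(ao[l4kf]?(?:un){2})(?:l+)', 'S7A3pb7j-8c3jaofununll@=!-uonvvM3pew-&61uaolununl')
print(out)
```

['aofunun']

This matches one or more of a word character; then the literal '3p', then exactly 3 of a non-whitespace character, then a non-word character (non-capturing group); then exactly 2 of one of [6c8], then optionally a digit, then optionally any character except [3t]; then the literal 'ao', then optionally one of [l4kf], then the literal 'un' repeated 2 times (captured); then one or more of a literal 'l' (non-capturing group).
Scanning left to right: at [0:22] match 'S7A3pb7j-8c3jaofununll', group 1 = 'aofunun'.
One capturing group, so `findall` returns just the captured substring from the one match — 1 in all.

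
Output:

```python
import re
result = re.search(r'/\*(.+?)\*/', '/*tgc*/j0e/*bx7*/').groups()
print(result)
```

The match spans [0:7] → '/*tgc*/'.
Captured: group 1 = 'tgc'.

('tgc',)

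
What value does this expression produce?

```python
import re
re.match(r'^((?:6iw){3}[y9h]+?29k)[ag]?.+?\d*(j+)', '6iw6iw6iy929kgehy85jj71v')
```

None

The pattern matches anchored at the start of the string; then the literal '6iw' repeated 3 times, then one or more of one of [y9h] (lazy), then the literal '29k' (captured); then optionally one of [ag], then one or more of any character (lazy), then zero or more of a digit; then one or more of a literal 'j' (captured).
`re.match` only tries the pattern at the start of the string.
Here the pattern fails at index 0, so the call returns None.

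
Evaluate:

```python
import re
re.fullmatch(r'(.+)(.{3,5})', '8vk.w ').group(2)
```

The pattern matches one or more of any character (captured); then 3 to 5 of any character (captured).
`re.fullmatch` is like wrapping the pattern in `^…$` (in single-line mode).
The match spans [0:6] → '8vk.w '.
Captured: group 1 = '8vk', group 2 = '.w '.

'.w '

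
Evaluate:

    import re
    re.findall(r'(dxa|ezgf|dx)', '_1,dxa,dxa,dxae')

The regex engine tests alternatives in the order written; an earlier branch that matches wins even if a later one would match more.
With a single group, `findall` returns only what that group captured — 3 items.

['dxa', 'dxa', 'dxa']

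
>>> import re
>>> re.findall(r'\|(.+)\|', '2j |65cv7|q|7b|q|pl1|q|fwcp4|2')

['65cv7|q|7b|q|pl1|q|fwcp4']

Because there's exactly one group, `findall` drops the full match and keeps group 1 from the one hit.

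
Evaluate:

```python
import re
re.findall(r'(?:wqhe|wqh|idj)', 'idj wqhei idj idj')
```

Branches in `(...|...)` are attempted left-to-right; the first branch that allows the whole pattern to succeed is taken.
Scanning left to right: at [0:3] → 'idj'; at [4:8] → 'wqhe'; at [10:13] → 'idj'; at [14:17] → 'idj'.
Since nothing is captured, `findall` lists the 4 matched substrings directly.

['idj', 'wqhe', 'idj', 'idj']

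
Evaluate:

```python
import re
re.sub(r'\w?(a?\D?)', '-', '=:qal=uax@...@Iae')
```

This matches optionally a word character; then optionally the literal 'a', then optionally a non-digit (captured).
Matches: at [0:1] → '='; at [1:2] → ':'; at [2:5] → 'qal'; at [5:6] → '='; at [6:9] → 'uax'; ….
Every occurrence is swapped for '-'.

'------------'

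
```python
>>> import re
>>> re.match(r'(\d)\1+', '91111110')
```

None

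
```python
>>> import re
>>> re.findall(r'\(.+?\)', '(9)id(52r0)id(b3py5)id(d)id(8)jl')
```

Matches: at [0:3] → '(9)'; at [5:11] → '(52r0)'; at [13:20] → '(b3py5)'; at [22:25] → '(d)'; at [27:30] → '(8)'.
Since nothing is captured, `findall` lists the 5 matched substrings directly.

['(9)', '(52r0)', '(b3py5)', '(d)', '(8)']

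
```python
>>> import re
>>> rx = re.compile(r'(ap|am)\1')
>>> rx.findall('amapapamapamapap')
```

['ap', 'ap']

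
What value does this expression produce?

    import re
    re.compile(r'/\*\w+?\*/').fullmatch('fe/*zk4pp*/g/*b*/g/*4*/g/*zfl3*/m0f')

None

`re.fullmatch` is like wrapping the pattern in `^…$` (in single-line mode).
Here there's no way to consume every character, so the call returns None.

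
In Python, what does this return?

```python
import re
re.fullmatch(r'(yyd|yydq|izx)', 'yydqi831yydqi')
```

None

`re.fullmatch` requires the pattern to consume the entire string.
Here the pattern can't cover the whole string, so the call returns None.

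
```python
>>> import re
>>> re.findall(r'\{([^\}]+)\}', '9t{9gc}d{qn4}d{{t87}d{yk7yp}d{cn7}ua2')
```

['9gc', 'qn4', '{t87', 'yk7yp', 'cn7']

With a single group, `findall` returns only what that group captured — 5 items.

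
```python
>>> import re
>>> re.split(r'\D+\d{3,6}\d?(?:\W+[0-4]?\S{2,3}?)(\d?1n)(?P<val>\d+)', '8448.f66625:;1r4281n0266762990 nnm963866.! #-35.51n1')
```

['8448', '81n', '0266762990', '', '51n', '1', '']

Pattern: one or more of a non-digit, then 3 to 6 of a digit, then optionally a digit; then one or more of a non-word character, then optionally a character in [0-4], then 2 to 3 of a non-whitespace character (lazy) (non-capturing group); then optionally a digit, then the literal '1n' (captured); then one or more of a digit (captured as 'val').
Lazy quantifiers expand one character at a time until the remainder of the pattern can match.
Matches to split on: at [4:30] → '.f66625:;1r4281n0266762990'; at [30:52] → ' nnm963866.! #-35.51n1'.
`re.split` interleaves the captured-group text with the surrounding fragments.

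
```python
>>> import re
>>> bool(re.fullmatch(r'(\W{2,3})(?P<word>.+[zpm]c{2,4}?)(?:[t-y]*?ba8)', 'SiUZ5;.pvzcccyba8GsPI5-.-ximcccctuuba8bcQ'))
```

This matches 2 to 3 of a non-word character (captured); then one or more of any character, then one of [zpm], then 2 to 4 of a literal 'c' (lazy) (captured as 'word'); then zero or more of a character in [t-y] (lazy), then the literal 'ba8' (non-capturing group).
For `fullmatch`, every character of the input must be accounted for by the pattern.
Here the string isn't matched end-to-end, so the call returns None, and `bool(None)` is False.

False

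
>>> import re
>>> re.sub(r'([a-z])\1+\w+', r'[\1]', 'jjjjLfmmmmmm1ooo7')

'[j]'

After group 1 captures some text, `\1` only succeeds where that same text appears again.
Matches: at [0:17] → 'jjjjLfmmmmmm1ooo7'.
Each match is replaced using the text its own group 1 captured.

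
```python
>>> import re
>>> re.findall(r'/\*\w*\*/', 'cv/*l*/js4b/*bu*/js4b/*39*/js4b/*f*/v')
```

Matches: at [2:7] → '/*l*/'; at [11:17] → '/*bu*/'; at [21:27] → '/*39*/'; at [31:36] → '/*f*/'.
Since nothing is captured, `findall` lists the 4 matched substrings directly.

['/*l*/', '/*bu*/', '/*39*/', '/*f*/']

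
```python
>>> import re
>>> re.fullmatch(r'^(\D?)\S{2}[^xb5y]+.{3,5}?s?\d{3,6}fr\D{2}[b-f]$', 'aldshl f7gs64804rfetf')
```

None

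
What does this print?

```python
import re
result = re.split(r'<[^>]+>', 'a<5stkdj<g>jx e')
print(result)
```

`split` removes every match and returns the 2 fragments in between.

['a', 'jx e']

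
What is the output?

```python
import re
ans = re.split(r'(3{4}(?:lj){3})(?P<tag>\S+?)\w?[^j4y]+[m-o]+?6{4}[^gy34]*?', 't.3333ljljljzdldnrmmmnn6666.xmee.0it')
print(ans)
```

['t.', '3333ljljlj', 'z', '.xmee.0it']

The pattern matches exactly 4 of a literal '3', then the literal 'lj' repeated 3 times (captured); then one or more of a non-whitespace character (lazy) (captured as 'tag'); then optionally a word character, then one or more of any character except [j4y]; then one or more of a character in [m-o] (lazy), then exactly 4 of a literal '6', then zero or more of any character except [gy34] (lazy).
With a capturing group present, the delimiter's captured portion is kept in the result list.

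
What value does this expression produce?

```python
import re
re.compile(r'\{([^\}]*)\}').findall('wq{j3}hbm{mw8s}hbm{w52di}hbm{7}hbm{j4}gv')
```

Walking the string: at [2:6] match '{j3}', group 1 = 'j3'; at [9:15] match '{mw8s}', group 1 = 'mw8s'; at [18:25] match '{w52di}', group 1 = 'w52di'; at [28:31] match '{7}', group 1 = '7'; at [34:38] match '{j4}', group 1 = 'j4'.
With a single group, `findall` returns only what that group captured — 5 items.

['j3', 'mw8s', 'w52di', '7', 'j4']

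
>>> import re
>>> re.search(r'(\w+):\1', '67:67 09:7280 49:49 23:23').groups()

('67',)

`\1` is not a pattern — it's the concrete string captured by group 1, re-applied verbatim.
Unlike `match`, `search` isn't anchored — it looks for the pattern anywhere in the string.
The match spans [0:5] → '67:67'.
Captured: group 1 = '67'.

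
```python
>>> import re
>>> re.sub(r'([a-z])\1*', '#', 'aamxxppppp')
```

'####'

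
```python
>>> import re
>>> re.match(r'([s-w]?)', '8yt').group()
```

''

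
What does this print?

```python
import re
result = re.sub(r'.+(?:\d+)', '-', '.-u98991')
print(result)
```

-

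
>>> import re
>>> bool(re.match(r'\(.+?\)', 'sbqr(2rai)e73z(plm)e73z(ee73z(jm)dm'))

False

`re.match` won't scan ahead — the pattern has to work from the very first character.
Here the pattern fails at index 0, so the call returns None, and `bool(None)` is False.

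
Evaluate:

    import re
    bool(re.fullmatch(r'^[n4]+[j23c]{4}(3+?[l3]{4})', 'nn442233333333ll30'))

False

This matches anchored at the start of the string; then one or more of one of [n4], then exactly 4 of one of [j23c]; then one or more of a literal '3' (lazy), then exactly 4 of one of [l3] (captured).
`fullmatch` succeeds only if the pattern covers the string from start to end.
Here there's no way to consume every character, so the call returns None, and `bool(None)` is False.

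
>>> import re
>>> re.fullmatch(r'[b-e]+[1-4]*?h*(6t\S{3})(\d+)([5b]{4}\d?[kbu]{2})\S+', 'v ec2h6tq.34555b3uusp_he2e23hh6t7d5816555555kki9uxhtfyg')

Pattern: one or more of a character in [b-e], then zero or more of a character in [1-4] (lazy), then zero or more of the literal 'h'; then the literal '6t', then exactly 3 of a non-whitespace character (captured); then one or more of a digit (captured); then exactly 4 of one of [5b], then optionally a digit, then exactly 2 of one of [kbu] (captured); then one or more of a non-whitespace character.
`fullmatch` succeeds only if the pattern covers the string from start to end.
Here the pattern can't cover the whole string, so the call returns None.

None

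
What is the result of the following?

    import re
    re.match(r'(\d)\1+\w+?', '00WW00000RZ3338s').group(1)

The match spans [0:3] → '00W'.
Captured: group 1 = '0'.

'0'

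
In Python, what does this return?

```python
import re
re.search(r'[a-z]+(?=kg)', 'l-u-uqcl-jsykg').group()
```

The lookaround is zero-width — it requires the adjacent text to match without consuming it, so the asserted text isn't part of the match.
`re.search` scans for the first position where the pattern succeeds.
The match spans [9:12] → 'jsy'.

'jsy'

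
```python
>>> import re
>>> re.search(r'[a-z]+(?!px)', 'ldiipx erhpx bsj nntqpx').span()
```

(0, 6)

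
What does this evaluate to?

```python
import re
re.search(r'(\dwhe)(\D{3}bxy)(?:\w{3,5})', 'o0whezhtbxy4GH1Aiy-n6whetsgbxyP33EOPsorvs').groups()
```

('0whe', 'zhtbxy')

The match spans [1:16] → '0whezhtbxy4GH1A'.
Captured: group 1 = '0whe', group 2 = 'zhtbxy'.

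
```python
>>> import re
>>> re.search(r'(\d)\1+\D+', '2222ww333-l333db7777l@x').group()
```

After group 1 captures some text, `\1` only succeeds where that same text appears again.
The match spans [0:6] → '2222ww'.

'2222ww'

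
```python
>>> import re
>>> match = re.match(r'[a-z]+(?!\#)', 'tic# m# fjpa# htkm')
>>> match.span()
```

`re.match` only tries the pattern at the start of the string.
The match spans [0:2] → 'ti'.

(0, 2)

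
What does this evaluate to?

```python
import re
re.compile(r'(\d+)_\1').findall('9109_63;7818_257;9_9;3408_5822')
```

['9']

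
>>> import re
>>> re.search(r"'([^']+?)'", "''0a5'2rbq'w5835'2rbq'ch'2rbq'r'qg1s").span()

The match spans [1:6] → "'0a5'".

(1, 6)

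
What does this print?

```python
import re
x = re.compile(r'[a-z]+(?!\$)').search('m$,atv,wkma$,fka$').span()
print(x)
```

(3, 6)

A negative assertion filters positions out without eating any characters.
The match spans [3:6] → 'atv'.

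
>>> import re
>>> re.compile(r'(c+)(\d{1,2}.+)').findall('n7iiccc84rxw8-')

The pattern matches one or more of a literal 'c' (captured); then 1 to 2 of a digit, then one or more of any character (captured).
Multiple groups make `findall` return tuples — one 2-tuple for the one match.

[('ccc', '84rxw8-')]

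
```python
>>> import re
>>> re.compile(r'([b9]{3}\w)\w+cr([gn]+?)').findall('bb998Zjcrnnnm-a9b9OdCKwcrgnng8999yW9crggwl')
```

The pattern matches exactly 3 of one of [b9], then a word character (captured); then one or more of a word character, then the literal 'cr'; then one or more of one of [gn] (lazy) (captured).
Matches: at [0:10] match 'bb998Zjcrn', groups = ('bb99', 'n'); at [15:39] match '9b9OdCKwcrgnng8999yW9crg', groups = ('9b9O', 'g').
Multiple groups make `findall` return tuples — one 2-tuple for each match.

[('bb99', 'n'), ('9b9O', 'g')]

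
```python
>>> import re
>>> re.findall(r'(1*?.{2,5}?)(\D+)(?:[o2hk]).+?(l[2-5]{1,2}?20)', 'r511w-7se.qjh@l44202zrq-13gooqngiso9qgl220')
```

Pattern: zero or more of the literal '1' (lazy), then 2 to 5 of any character (lazy) (captured); then one or more of a non-digit (captured); then one of [o2hk] (non-capturing group); then one or more of any character (lazy); then a literal 'l', then 1 to 2 of a character in [2-5] (lazy), then the literal '20' (captured).
Matches: at [2:19] match '11w-7se.qjh@l4420', groups = ('11w-7', 'se.qj', 'l4420'); at [21:42] match 'rq-13gooqngiso9qgl220', groups = ('rq-13', 'gooqngis', 'l220').
`findall` packs the 3 group values into a tuple for every match.

[('11w-7', 'se.qj', 'l4420'), ('rq-13', 'gooqngis', 'l220')]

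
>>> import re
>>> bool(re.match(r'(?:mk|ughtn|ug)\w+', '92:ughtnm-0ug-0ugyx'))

False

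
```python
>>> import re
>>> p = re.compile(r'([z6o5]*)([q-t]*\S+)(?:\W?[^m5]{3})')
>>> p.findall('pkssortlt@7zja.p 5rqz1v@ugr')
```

[('', 'pkssortlt@7zja'), ('5', 'rqz1v@')]

The pattern matches zero or more of one of [z6o5] (captured); then zero or more of a character in [q-t], then one or more of a non-whitespace character (captured); then optionally a non-word character, then exactly 3 of any character except [m5] (non-capturing group).
Scanning left to right: at [0:17] match 'pkssortlt@7zja.p ', groups = ('', 'pkssortlt@7zja'); at [17:27] match '5rqz1v@ugr', groups = ('5', 'rqz1v@').
With 2 capturing groups, `findall` returns a 2-tuple per match.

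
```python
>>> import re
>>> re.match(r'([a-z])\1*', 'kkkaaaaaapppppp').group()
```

'kkk'

`re.match` only tries the pattern at the start of the string.
The match spans [0:3] → 'kkk'.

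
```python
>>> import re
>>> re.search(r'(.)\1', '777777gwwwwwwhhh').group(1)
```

After group 1 captures some text, `\1` only succeeds where that same text appears again.
`re.search` scans for the first position where the pattern succeeds.
The match spans [0:2] → '77'.
Captured: group 1 = '7'.

'7'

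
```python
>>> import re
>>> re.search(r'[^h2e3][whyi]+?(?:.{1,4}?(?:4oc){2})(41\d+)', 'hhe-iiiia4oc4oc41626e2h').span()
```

(3, 20)

The pattern matches any character except [h2e3], then one or more of one of [whyi] (lazy); then 1 to 4 of any character (lazy), then the literal '4oc' repeated 2 times (non-capturing group); then the literal '41', then one or more of a digit (captured).
`re.search` tries every starting position until one works.
The match spans [3:20] → '-iiiia4oc4oc41626'.
Captured: group 1 = '41626'.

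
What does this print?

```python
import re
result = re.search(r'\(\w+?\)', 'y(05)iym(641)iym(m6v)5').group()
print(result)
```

Unlike `match`, `search` isn't anchored — it looks for the pattern anywhere in the string.
The match spans [1:5] → '(05)'.

(05)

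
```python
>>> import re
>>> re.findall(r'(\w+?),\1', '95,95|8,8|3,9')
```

['95', '8']

`\1` has to match the exact text group 1 already captured.
Scanning left to right: at [0:5] match '95,95', group 1 = '95'; at [6:9] match '8,8', group 1 = '8'.
With a single group, `findall` returns only what that group captured — 2 items.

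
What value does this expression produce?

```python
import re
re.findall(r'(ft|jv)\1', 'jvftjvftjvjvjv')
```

['jv']

After group 1 captures some text, `\1` only succeeds where that same text appears again.
With a single group, `findall` returns only what that group captured — 1 item.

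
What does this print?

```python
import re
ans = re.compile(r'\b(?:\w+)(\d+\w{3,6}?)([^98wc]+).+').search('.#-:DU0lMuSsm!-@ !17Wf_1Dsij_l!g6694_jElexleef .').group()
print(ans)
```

Pattern: a word boundary (`\b`, zero-width); then one or more of a word character (non-capturing group); then one or more of a digit, then 3 to 6 of a word character (lazy) (captured); then one or more of any character except [98wc] (captured); then one or more of any character.
The match spans [4:48] → 'DU0lMuSsm!-@ !17Wf_1Dsij_l!g6694_jElexleef .'.

DU0lMuSsm!-@ !17Wf_1Dsij_l!g6694_jElexleef .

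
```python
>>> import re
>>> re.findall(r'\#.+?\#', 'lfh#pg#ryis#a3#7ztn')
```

['#pg#', '#a3#']

Because the quantifier is non-greedy, it stops expanding at the earliest point where the rest of the pattern can succeed.
Scanning left to right: at [3:7] → '#pg#'; at [11:15] → '#a3#'.
With no groups in the pattern, `findall` gives back each whole match — 2 here.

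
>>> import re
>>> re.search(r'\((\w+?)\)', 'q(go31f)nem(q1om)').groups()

The match spans [1:8] → '(go31f)'.
Captured: group 1 = 'go31f'.

('go31f',)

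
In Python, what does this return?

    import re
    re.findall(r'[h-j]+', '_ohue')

['h']

This matches one or more of a character in [h-j].
Walking the string: at [2:3] → 'h'.
`findall` yields the raw match text (1 of them) because the pattern has no groups.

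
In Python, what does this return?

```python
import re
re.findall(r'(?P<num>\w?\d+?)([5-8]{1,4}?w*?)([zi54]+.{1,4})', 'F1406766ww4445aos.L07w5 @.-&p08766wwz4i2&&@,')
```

[('F140', '6766ww', '4445aos.'), ('L0', '7w', '5 @.-'), ('p0', '8766ww', 'z4i2&&@')]

The pattern matches optionally a word character, then one or more of a digit (lazy) (captured as 'num'); then 1 to 4 of a character in [5-8] (lazy), then zero or more of a literal 'w' (lazy) (captured); then one or more of one of [zi54], then 1 to 4 of any character (captured).
Walking the string: at [0:18] match 'F1406766ww4445aos.', groups = ('F140', '6766ww', '4445aos.'); at [18:27] match 'L07w5 @.-', groups = ('L0', '7w', '5 @.-'); at [28:43] match 'p08766wwz4i2&&@', groups = ('p0', '8766ww', 'z4i2&&@').
With 3 capturing groups, `findall` returns a 3-tuple per match.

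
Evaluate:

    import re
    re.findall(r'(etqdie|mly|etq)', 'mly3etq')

['mly', 'etq']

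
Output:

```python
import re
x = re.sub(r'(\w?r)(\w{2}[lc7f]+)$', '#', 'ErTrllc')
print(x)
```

Pattern: optionally a word character, then the literal 'r' (captured); then exactly 2 of a word character, then one or more of one of [lc7f] (captured); then anchored at the end.
Each match is replaced by '#'.

#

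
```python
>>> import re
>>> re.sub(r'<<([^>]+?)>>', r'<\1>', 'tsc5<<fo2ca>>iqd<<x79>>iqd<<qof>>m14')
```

Matches: at [4:13] → '<<fo2ca>>'; at [16:23] → '<<x79>>'; at [26:33] → '<<qof>>'.
`\1` in the replacement pulls in group 1's text for each match.

'tsc5<fo2ca>iqd<x79>iqd<qof>m14'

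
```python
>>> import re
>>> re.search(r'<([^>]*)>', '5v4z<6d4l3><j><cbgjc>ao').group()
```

`search` walks the string left to right and returns the first match it finds.
The match spans [4:11] → '<6d4l3>'.
Captured: group 1 = '6d4l3'.

'<6d4l3>'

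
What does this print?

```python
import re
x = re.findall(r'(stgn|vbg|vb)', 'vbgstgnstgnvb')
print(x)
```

['vbg', 'stgn', 'stgn', 'vb']

`|` is ordered: at each position the engine commits to the first alternative that works.
Scanning left to right: at [0:3] match 'vbg', group 1 = 'vbg'; at [3:7] match 'stgn', group 1 = 'stgn'; at [7:11] match 'stgn', group 1 = 'stgn'; at [11:13] match 'vb', group 1 = 'vb'.
Because there's exactly one group, `findall` drops the full match and keeps group 1 from each hit.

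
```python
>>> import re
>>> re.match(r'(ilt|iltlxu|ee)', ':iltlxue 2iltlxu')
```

None

`re.match` won't scan ahead — the pattern has to work from the very first character.
Here position 0 doesn't satisfy it, so the call returns None.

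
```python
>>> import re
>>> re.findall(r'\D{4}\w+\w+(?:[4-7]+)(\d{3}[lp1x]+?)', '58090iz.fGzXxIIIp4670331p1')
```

This matches exactly 4 of a non-digit; then one or more of a word character; then one or more of a word character; then one or more of a character in [4-7] (non-capturing group); then exactly 3 of a digit, then one or more of one of [lp1x] (lazy) (captured).
Lazy quantifiers expand one character at a time until the remainder of the pattern can match.
Scanning left to right: at [5:24] match 'iz.fGzXxIIIp4670331', group 1 = '0331'.
Because there's exactly one group, `findall` drops the full match and keeps group 1 from the one hit.

['0331']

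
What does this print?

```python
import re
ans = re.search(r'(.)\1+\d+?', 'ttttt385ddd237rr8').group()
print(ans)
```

ttttt3

After group 1 captures some text, `\1` only succeeds where that same text appears again.
The match spans [0:6] → 'ttttt3'.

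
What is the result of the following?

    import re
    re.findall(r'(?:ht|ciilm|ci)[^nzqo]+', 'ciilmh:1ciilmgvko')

['ciilmh:1ciilmgvk']

With no groups in the pattern, `findall` gives back each whole match — 1 here.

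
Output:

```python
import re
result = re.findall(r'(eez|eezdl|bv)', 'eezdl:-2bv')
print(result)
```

['eez', 'bv']

Alternation tries branches left to right and keeps the first one that lets the overall match succeed at that position.
Walking the string: at [0:3] match 'eez', group 1 = 'eez'; at [8:10] match 'bv', group 1 = 'bv'.
Because there's exactly one group, `findall` drops the full match and keeps group 1 from each hit.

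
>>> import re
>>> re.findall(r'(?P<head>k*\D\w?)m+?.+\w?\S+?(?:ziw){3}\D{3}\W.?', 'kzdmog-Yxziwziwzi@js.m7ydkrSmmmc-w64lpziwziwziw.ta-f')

This matches zero or more of the literal 'k', then a non-digit, then optionally a word character (captured as 'head'); then one or more of the literal 'm' (lazy), then one or more of any character, then optionally a word character; then one or more of a non-whitespace character (lazy), then the literal 'ziw' repeated 3 times, then exactly 3 of a non-digit; then a non-word character, then optionally any character.
Matches: at [0:52] match 'kzdmog-Yxziwziwzi@js.m7ydkrSmmmc-w64lpziwziwziw.ta-f', group 1 = 'kzd'.
`findall` collects group 1 from the one match (1 total).

['kzd']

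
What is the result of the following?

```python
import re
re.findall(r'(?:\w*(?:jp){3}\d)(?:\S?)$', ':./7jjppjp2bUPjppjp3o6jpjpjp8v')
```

The pattern matches zero or more of a word character, then the literal 'jp' repeated 3 times, then a digit (non-capturing group); then optionally a non-whitespace character (non-capturing group); then anchored at the end.
No capturing groups, so `findall` returns the 1 full match string.

['7jjppjp2bUPjppjp3o6jpjpjp8v']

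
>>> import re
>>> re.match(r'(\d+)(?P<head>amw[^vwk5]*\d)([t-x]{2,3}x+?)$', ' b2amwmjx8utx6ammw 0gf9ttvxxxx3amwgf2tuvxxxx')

Pattern: one or more of a digit (captured); then the literal 'amw', then zero or more of any character except [vwk5], then a digit (captured as 'head'); then 2 to 3 of a character in [t-x], then one or more of a literal 'x' (lazy) (captured); then anchored at the end.
With `match`, the pattern is implicitly anchored at the beginning.
Here the pattern fails at index 0, so the call returns None.

None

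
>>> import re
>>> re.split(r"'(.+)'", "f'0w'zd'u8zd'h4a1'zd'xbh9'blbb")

['f', "0w'zd'u8zd'h4a1'zd'xbh9", 'blbb']

Matches to split on: at [1:26] → "'0w'zd'u8zd'h4a1'zd'xbh9'".
With a capturing group present, the delimiter's captured portion is kept in the result list.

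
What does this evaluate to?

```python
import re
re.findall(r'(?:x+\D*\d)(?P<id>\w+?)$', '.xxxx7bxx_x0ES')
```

The pattern matches one or more of a literal 'x', then zero or more of a non-digit, then a digit (non-capturing group); then one or more of a word character (lazy) (captured as 'id'); then anchored at the end.
Scanning left to right: at [1:14] match 'xxxx7bxx_x0ES', group 1 = 'bxx_x0ES'.
Because there's exactly one group, `findall` drops the full match and keeps group 1 from the one hit.

['bxx_x0ES']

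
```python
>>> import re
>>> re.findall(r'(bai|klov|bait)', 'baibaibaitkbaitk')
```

['bai', 'bai', 'bai', 'bai']

Alternation isn't longest-match — the leftmost alternative that fits at this position is chosen.
Scanning left to right: at [0:3] match 'bai', group 1 = 'bai'; at [3:6] match 'bai', group 1 = 'bai'; at [6:9] match 'bai', group 1 = 'bai'; at [11:14] match 'bai', group 1 = 'bai'.
One capturing group, so `findall` returns just the captured substring from each match — 4 in all.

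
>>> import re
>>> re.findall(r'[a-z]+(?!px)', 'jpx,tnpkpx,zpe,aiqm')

['jpx', 'tnpkpx', 'zpe', 'aiqm']

`(?!…)`/`(?<!…)` only lets a position through if the neighbouring text does NOT match; no characters are consumed.
Scanning left to right: at [0:3] → 'jpx'; at [4:10] → 'tnpkpx'; at [11:14] → 'zpe'; at [15:19] → 'aiqm'.
Since nothing is captured, `findall` lists the 4 matched substrings directly.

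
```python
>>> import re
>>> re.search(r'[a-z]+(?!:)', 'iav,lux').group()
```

The negative lookahead/lookbehind blocks any match where the forbidden context is present.
Unlike `match`, `search` isn't anchored — it looks for the pattern anywhere in the string.
The match spans [0:3] → 'iav'.

'iav'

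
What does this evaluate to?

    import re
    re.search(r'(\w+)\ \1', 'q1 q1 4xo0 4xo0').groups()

After group 1 captures some text, `\1` only succeeds where that same text appears again.
Unlike `match`, `search` isn't anchored — it looks for the pattern anywhere in the string.
The match spans [0:5] → 'q1 q1'.
Captured: group 1 = 'q1'.

('q1',)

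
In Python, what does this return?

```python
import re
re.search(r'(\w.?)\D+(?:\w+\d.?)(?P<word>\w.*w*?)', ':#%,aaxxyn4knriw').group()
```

Pattern: a word character, then optionally any character (captured); then one or more of a non-digit; then one or more of a word character, then a digit, then optionally any character (non-capturing group); then a word character, then zero or more of any character, then zero or more of a literal 'w' (lazy) (captured as 'word').
`re.search` scans for the first position where the pattern succeeds.
The match spans [4:16] → 'aaxxyn4knriw'.
Captured: group 1 = 'aa', group 2 = 'nriw'.

'aaxxyn4knriw'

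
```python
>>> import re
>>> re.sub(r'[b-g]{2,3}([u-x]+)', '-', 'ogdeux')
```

'o-'

Each match is replaced by '-'.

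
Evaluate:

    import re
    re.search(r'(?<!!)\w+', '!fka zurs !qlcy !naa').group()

'ka'

The negative lookahead/lookbehind blocks any match where the forbidden context is present.
Unlike `match`, `search` isn't anchored — it looks for the pattern anywhere in the string.
The match spans [2:4] → 'ka'.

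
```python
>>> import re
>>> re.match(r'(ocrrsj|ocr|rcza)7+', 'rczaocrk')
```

None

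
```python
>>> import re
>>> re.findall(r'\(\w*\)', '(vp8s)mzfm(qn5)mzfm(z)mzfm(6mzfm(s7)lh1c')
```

['(vp8s)', '(qn5)', '(z)', '(s7)']

Since nothing is captured, `findall` lists the 4 matched substrings directly.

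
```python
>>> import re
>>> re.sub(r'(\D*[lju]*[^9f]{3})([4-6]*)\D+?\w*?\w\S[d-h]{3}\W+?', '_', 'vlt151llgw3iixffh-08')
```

This matches zero or more of a non-digit, then zero or more of one of [lju], then exactly 3 of any character except [9f] (captured); then zero or more of a character in [4-6] (captured); then one or more of a non-digit (lazy); then zero or more of a word character (lazy), then a word character, then a non-whitespace character; then exactly 3 of a character in [d-h], then one or more of a non-word character (lazy).
Matches: at [0:18] → 'vlt151llgw3iixffh-'.
`sub` substitutes '_' at each match site.

'_08'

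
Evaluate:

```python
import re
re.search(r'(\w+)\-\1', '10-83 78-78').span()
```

(6, 11)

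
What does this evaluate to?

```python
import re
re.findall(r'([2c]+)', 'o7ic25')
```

['c2']

The pattern matches one or more of one of [2c] (captured).
`findall` collects group 1 from the one match (1 total).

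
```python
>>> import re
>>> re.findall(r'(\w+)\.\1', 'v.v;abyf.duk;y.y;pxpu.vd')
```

['v', 'y']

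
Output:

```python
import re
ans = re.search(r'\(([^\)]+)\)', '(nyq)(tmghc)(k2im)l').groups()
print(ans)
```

('nyq',)

`re.search` scans for the first position where the pattern succeeds.
The match spans [0:5] → '(nyq)'.
Captured: group 1 = 'nyq'.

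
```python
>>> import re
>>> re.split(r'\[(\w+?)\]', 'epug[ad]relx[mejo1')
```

With a capturing group present, the delimiter's captured portion is kept in the result list.

['epug', 'ad', 'relx[mejo1']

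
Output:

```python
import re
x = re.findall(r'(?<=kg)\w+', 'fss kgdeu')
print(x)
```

['deu']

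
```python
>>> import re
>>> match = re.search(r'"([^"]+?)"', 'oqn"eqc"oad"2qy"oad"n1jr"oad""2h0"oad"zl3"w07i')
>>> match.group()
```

'"eqc"'

`re.search` scans for the first position where the pattern succeeds.
The match spans [3:8] → '"eqc"'.
Captured: group 1 = 'eqc'.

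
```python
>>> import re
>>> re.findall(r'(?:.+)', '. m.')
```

['. m.']

This matches one or more of any character (non-capturing group).
Matches: at [0:4] → '. m.'.
With no groups in the pattern, `findall` gives back each whole match — 1 here.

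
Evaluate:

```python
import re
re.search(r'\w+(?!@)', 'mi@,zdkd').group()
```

'm'

Because the assertion is negative and zero-width, positions next to the forbidden text are skipped.
`re.search` scans for the first position where the pattern succeeds.
The match spans [0:1] → 'm'.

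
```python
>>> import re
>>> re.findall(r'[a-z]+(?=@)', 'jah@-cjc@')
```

['jah', 'cjc']

Lookahead/lookbehind check context without consuming it, so the matched span excludes the asserted characters.
Scanning left to right: at [0:3] → 'jah'; at [5:8] → 'cjc'.
With no groups in the pattern, `findall` gives back each whole match — 2 here.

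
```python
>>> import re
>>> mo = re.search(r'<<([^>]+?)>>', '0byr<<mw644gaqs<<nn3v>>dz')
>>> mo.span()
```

(4, 23)

`re.search` scans for the first position where the pattern succeeds.
The match spans [4:23] → '<<mw644gaqs<<nn3v>>'.
Captured: group 1 = 'mw644gaqs<<nn3v'.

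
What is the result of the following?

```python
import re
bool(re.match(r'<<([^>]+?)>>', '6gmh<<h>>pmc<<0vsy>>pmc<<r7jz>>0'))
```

With `match`, the pattern is implicitly anchored at the beginning.
Here position 0 doesn't satisfy it, so the call returns None, and `bool(None)` is False.

False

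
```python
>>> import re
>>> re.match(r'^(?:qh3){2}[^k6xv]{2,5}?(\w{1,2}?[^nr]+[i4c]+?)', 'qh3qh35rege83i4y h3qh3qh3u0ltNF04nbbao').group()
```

'qh3qh35rege83i4y h3qh3qh3u0ltNF04'

This matches anchored at the start of the string; then the literal 'qh3' repeated 2 times, then 2 to 5 of any character except [k6xv] (lazy); then 1 to 2 of a word character (lazy), then one or more of any character except [nr], then one or more of one of [i4c] (lazy) (captured).
`re.match` only tries the pattern at the start of the string.
The match spans [0:33] → 'qh3qh35rege83i4y h3qh3qh3u0ltNF04'.
Captured: group 1 = 'ege83i4y h3qh3qh3u0ltNF04'.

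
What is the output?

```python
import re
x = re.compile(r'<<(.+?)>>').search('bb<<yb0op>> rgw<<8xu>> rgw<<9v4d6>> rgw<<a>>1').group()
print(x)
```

<<yb0op>>

A non-greedy quantifier consumes as few characters as it can — just enough that the remainder of the pattern still matches from where it stops; whatever follows it matches normally.
The match spans [2:11] → '<<yb0op>>'.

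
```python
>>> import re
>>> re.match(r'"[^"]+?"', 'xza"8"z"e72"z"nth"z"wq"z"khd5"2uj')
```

None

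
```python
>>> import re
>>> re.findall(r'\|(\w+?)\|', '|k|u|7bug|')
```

['k', '7bug']

One capturing group, so `findall` returns just the captured substring from each match — 2 in all.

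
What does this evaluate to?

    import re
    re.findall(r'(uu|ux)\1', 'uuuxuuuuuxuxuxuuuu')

['uu', 'ux', 'uu']

`\1` is not a pattern — it's the concrete string captured by group 1, re-applied verbatim.
Matches: at [4:8] match 'uuuu', group 1 = 'uu'; at [8:12] match 'uxux', group 1 = 'ux'; at [14:18] match 'uuuu', group 1 = 'uu'.
`findall` collects group 1 from each match (3 total).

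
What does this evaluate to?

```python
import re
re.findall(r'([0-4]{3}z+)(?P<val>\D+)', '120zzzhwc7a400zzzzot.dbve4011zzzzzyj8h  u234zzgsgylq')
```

[('120zzz', 'hwc'), ('400zzzz', 'ot.dbve'), ('011zzzzz', 'yj'), ('234zz', 'gsgylq')]

The pattern matches exactly 3 of a character in [0-4], then one or more of the literal 'z' (captured); then one or more of a non-digit (captured as 'val').
2 groups means each result is a tuple of 2 captured strings — 4 here.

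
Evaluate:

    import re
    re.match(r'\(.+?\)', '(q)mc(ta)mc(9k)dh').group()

Because the quantifier is non-greedy, it stops expanding at the earliest point where the rest of the pattern can succeed.
`match` is anchored at position 0; if the pattern doesn't fit there, it returns None.
The match spans [0:3] → '(q)'.

'(q)'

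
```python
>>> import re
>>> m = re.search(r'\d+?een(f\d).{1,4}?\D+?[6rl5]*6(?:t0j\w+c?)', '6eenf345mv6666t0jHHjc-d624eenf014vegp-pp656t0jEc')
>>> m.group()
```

The match spans [0:21] → '6eenf345mv6666t0jHHjc'.

'6eenf345mv6666t0jHHjc'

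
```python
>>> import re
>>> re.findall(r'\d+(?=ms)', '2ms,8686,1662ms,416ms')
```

['2', '1662', '416']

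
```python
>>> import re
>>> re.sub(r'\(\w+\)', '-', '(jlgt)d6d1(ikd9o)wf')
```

'-d6d1-wf'

Matches: at [0:6] → '(jlgt)'; at [10:17] → '(ikd9o)'.
`sub` substitutes '-' at each match site.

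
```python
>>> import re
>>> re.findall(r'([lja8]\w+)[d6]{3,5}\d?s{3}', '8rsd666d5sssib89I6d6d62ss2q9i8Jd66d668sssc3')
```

This matches one of [lja8], then one or more of a word character (captured); then 3 to 5 of one of [d6], then optionally a digit, then exactly 3 of a literal 's'.
Walking the string: at [0:41] match '8rsd666d5sssib89I6d6d62ss2q9i8Jd66d668sss', group 1 = '8rsd666d5sssib89I6d6d62ss2q9i8Jd66'.
Because there's exactly one group, `findall` drops the full match and keeps group 1 from the one hit.

['8rsd666d5sssib89I6d6d62ss2q9i8Jd66']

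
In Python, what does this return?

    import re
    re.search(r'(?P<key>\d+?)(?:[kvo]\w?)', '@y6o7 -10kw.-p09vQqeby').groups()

('6',)

The pattern matches one or more of a digit (lazy) (captured as 'key'); then one of [kvo], then optionally a word character (non-capturing group).
`re.search` tries every starting position until one works.
The match spans [2:5] → '6o7'.
Captured: group 1 = '6'.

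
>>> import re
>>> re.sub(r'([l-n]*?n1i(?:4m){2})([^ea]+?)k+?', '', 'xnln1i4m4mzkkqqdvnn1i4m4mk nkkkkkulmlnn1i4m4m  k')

Because the quantifier is non-greedy, it stops expanding at the earliest point where the rest of the pattern can succeed.
Every occurrence is swapped for ''.

'xkqqdvkkkku'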